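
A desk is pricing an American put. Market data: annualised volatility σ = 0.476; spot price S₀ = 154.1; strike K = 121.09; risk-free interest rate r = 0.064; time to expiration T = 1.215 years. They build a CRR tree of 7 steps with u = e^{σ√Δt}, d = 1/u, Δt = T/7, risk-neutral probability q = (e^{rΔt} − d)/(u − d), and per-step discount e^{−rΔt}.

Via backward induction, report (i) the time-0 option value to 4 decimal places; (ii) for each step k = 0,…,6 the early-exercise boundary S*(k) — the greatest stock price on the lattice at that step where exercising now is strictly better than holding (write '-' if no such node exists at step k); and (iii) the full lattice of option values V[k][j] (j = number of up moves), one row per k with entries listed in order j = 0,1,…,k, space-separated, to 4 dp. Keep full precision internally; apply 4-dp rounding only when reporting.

price = 11.4120
boundary = - - - - 69.7111 85.0016 69.7111
tree:
11.4120
17.5016 5.0432
26.0719 8.5721 1.3160
37.4521 14.2809 2.5520 0.0000
51.3789 23.1518 4.9488 0.0000 0.0000
63.9189 36.0884 9.5967 0.0000 0.0000 0.0000
74.2031 51.3789 18.6099 0.0000 0.0000 0.0000 0.0000
82.6374 63.9189 36.0884 0.0000 0.0000 0.0000 0.0000 0.0000

params: Δt=0.17357 u=1.21934 d=0.82012 q=0.47856 e^(-rΔt)=0.98895
t_7 payoffs: 82.6374 63.9189 36.0884 0.0000 0.0000 0.0000 0.0000 0.0000
t_6: node(6,0) S=46.8869 payoff=74.2031 vs cont=72.8654 → 74.2031 [stop]  node(6,1) S=69.7111 payoff=51.3789 vs cont=50.0412 → 51.3789 [stop]  node(6,2) S=103.6459 payoff=17.4441 vs cont=18.6099 → 18.6099 [wait]  node(6,3) S=154.1000 payoff=0.0000 vs cont=0.0000 → 0.0000 [wait]  node(6,4) S=229.1148 payoff=0.0000 vs cont=0.0000 → 0.0000 [wait]  node(6,5) S=340.6462 payoff=0.0000 vs cont=0.0000 → 0.0000 [wait]  node(6,6) S=506.4703 payoff=0.0000 vs cont=0.0000 → 0.0000 [wait]  ⇒ S*(6)=69.7111
t_5: node(5,0) S=57.1711 payoff=63.9189 vs cont=62.5812 → 63.9189 [stop]  node(5,1) S=85.0016 payoff=36.0884 vs cont=35.3025 → 36.0884 [stop]  node(5,2) S=126.3797 payoff=0.0000 vs cont=9.5967 → 9.5967 [wait]  node(5,3) S=187.9005 payoff=0.0000 vs cont=0.0000 → 0.0000 [wait]  node(5,4) S=279.3691 payoff=0.0000 vs cont=0.0000 → 0.0000 [wait]  node(5,5) S=415.3639 payoff=0.0000 vs cont=0.0000 → 0.0000 [wait]  ⇒ S*(5)=85.0016
t_4: node(4,0) S=69.7111 payoff=51.3789 vs cont=50.0412 → 51.3789 [stop]  node(4,1) S=103.6459 payoff=17.4441 vs cont=23.1518 → 23.1518 [wait]  node(4,2) S=154.1000 payoff=0.0000 vs cont=4.9488 → 4.9488 [wait]  node(4,3) S=229.1148 payoff=0.0000 vs cont=0.0000 → 0.0000 [wait]  node(4,4) S=340.6462 payoff=0.0000 vs cont=0.0000 → 0.0000 [wait]  ⇒ S*(4)=69.7111
t_3: node(3,0) S=85.0016 payoff=36.0884 vs cont=37.4521 → 37.4521 [wait]  node(3,1) S=126.3797 payoff=0.0000 vs cont=14.2809 → 14.2809 [wait]  node(3,2) S=187.9005 payoff=0.0000 vs cont=2.5520 → 2.5520 [wait]  node(3,3) S=279.3691 payoff=0.0000 vs cont=0.0000 → 0.0000 [wait]  ⇒ S*(3)=-
t_2: node(2,0) S=103.6459 payoff=17.4441 vs cont=26.0719 → 26.0719 [wait]  node(2,1) S=154.1000 payoff=0.0000 vs cont=8.5721 → 8.5721 [wait]  node(2,2) S=229.1148 payoff=0.0000 vs cont=1.3160 → 1.3160 [wait]  ⇒ S*(2)=-
t_1: node(1,0) S=126.3797 payoff=0.0000 vs cont=17.5016 → 17.5016 [wait]  node(1,1) S=187.9005 payoff=0.0000 vs cont=5.0432 → 5.0432 [wait]  ⇒ S*(1)=-
t_0: node(0,0) S=154.1000 payoff=0.0000 vs cont=11.4120 → 11.4120 [wait]  ⇒ S*(0)=-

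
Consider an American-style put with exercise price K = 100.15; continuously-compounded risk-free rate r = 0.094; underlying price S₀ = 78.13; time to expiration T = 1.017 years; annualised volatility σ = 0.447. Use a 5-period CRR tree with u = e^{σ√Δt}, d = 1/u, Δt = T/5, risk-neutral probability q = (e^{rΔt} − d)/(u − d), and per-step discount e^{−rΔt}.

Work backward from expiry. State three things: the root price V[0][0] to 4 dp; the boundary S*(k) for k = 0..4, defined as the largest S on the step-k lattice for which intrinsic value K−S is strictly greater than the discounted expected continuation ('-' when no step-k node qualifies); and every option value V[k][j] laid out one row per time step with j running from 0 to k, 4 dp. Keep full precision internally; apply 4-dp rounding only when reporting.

price = 25.1364
boundary = - 63.8654 52.2051 63.8654 78.1300
tree:
25.1364
36.2846 14.8439
47.9449 23.7287 6.4397
57.4762 36.2846 11.9587 1.1113
65.2674 47.9449 22.0200 2.2534 0.0000
71.6361 57.4762 36.2846 4.5693 0.0000 0.0000

Δt=0.20340, u=1.22335, d=0.81742, q=0.49732, disc=e^(-rΔt)=0.98106
k=5 terminal: V=max(K-S,0) → 71.6361 57.4762 36.2846 4.5693 0.0000 0.0000
k=4: j=0 S=34.8826 intr=65.2674 cont=63.3708 V=65.2674[EX]; j=1 S=52.2051 intr=47.9449 cont=46.0482 V=47.9449[EX]; j=2 S=78.1300 intr=22.0200 cont=20.1234 V=22.0200[EX]; j=3 S=116.9290 intr=0.0000 cont=2.2534 V=2.2534[hold]; j=4 S=174.9955 intr=0.0000 cont=0.0000 V=0.0000[hold]  S*(4)=78.1300
k=3: j=0 S=42.6738 intr=57.4762 cont=55.5796 V=57.4762[EX]; j=1 S=63.8654 intr=36.2846 cont=34.3880 V=36.2846[EX]; j=2 S=95.5807 intr=4.5693 cont=11.9587 V=11.9587[hold]; j=3 S=143.0456 intr=0.0000 cont=1.1113 V=1.1113[hold]  S*(3)=63.8654
k=2: j=0 S=52.2051 intr=47.9449 cont=46.0482 V=47.9449[EX]; j=1 S=78.1300 intr=22.0200 cont=23.7287 V=23.7287[hold]; j=2 S=116.9290 intr=0.0000 cont=6.4397 V=6.4397[hold]  S*(2)=52.2051
k=1: j=0 S=63.8654 intr=36.2846 cont=35.2217 V=36.2846[EX]; j=1 S=95.5807 intr=4.5693 cont=14.8439 V=14.8439[hold]  S*(1)=63.8654
k=0: j=0 S=78.1300 intr=22.0200 cont=25.1364 V=25.1364[hold]  S*(0)=-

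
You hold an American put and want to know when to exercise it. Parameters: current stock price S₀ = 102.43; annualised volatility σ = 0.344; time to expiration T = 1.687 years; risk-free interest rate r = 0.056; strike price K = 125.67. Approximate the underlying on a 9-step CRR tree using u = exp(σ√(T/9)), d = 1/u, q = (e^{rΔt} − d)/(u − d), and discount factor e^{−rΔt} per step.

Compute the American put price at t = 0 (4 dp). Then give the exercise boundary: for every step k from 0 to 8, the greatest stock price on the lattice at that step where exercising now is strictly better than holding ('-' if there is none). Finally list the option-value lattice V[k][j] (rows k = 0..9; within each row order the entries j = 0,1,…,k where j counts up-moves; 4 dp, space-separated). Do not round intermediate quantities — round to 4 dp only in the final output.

price = 28.6900
boundary = - - 76.0439 65.5214 76.0439 88.2563 76.0439 88.2563 102.4300
tree:
28.6900
38.2769 19.6388
49.6261 27.6534 11.9799
60.1486 37.7165 18.1006 6.0670
69.2151 49.6261 26.5166 10.0049 2.2281
77.0270 60.1486 37.4137 16.0994 4.0766 0.4131
83.7579 69.2151 49.6261 25.0893 7.3830 0.8317 0.0000
89.5575 77.0270 60.1486 37.4137 13.2039 1.6747 0.0000 0.0000
94.5545 83.7579 69.2151 49.6261 23.2400 3.3722 0.0000 0.0000 0.0000
98.8601 89.5575 77.0270 60.1486 37.4137 6.7901 0.0000 0.0000 0.0000 0.0000

Δt=0.18744  u=1.16060  d=0.86163  q=0.49813  discount=0.98956
step 9 (expiry): payoffs max(K−S,0) = 98.8601 89.5575 77.0270 60.1486 37.4137 6.7901 0.0000 0.0000 0.0000 0.0000
step 8: (k=8,j=0): S=31.1155, (K−S)⁺=94.5545, hold=93.2423 ⇒ V=94.5545 exercise | (k=8,j=1): S=41.9121, (K−S)⁺=83.7579, hold=82.4457 ⇒ V=83.7579 exercise | (k=8,j=2): S=56.4549, (K−S)⁺=69.2151, hold=67.9028 ⇒ V=69.2151 exercise | (k=8,j=3): S=76.0439, (K−S)⁺=49.6261, hold=48.3138 ⇒ V=49.6261 exercise | (k=8,j=4): S=102.4300, (K−S)⁺=23.2400, hold=21.9278 ⇒ V=23.2400 exercise | (k=8,j=5): S=137.9717, (K−S)⁺=0.0000, hold=3.3722 ⇒ V=3.3722 continue | (k=8,j=6): S=185.8457, (K−S)⁺=0.0000, hold=0.0000 ⇒ V=0.0000 continue | (k=8,j=7): S=250.3313, (K−S)⁺=0.0000, hold=0.0000 ⇒ V=0.0000 continue | (k=8,j=8): S=337.1925, (K−S)⁺=0.0000, hold=0.0000 ⇒ V=0.0000 continue  boundary S*=102.4300
step 7: (k=7,j=0): S=36.1125, (K−S)⁺=89.5575, hold=88.2452 ⇒ V=89.5575 exercise | (k=7,j=1): S=48.6430, (K−S)⁺=77.0270, hold=75.7147 ⇒ V=77.0270 exercise | (k=7,j=2): S=65.5214, (K−S)⁺=60.1486, hold=58.8364 ⇒ V=60.1486 exercise | (k=7,j=3): S=88.2563, (K−S)⁺=37.4137, hold=36.1014 ⇒ V=37.4137 exercise | (k=7,j=4): S=118.8799, (K−S)⁺=6.7901, hold=13.2039 ⇒ V=13.2039 continue | (k=7,j=5): S=160.1294, (K−S)⁺=0.0000, hold=1.6747 ⇒ V=1.6747 continue | (k=7,j=6): S=215.6919, (K−S)⁺=0.0000, hold=0.0000 ⇒ V=0.0000 continue | (k=7,j=7): S=290.5337, (K−S)⁺=0.0000, hold=0.0000 ⇒ V=0.0000 continue  boundary S*=88.2563
step 6: (k=6,j=0): S=41.9121, (K−S)⁺=83.7579, hold=82.4457 ⇒ V=83.7579 exercise | (k=6,j=1): S=56.4549, (K−S)⁺=69.2151, hold=67.9028 ⇒ V=69.2151 exercise | (k=6,j=2): S=76.0439, (K−S)⁺=49.6261, hold=48.3138 ⇒ V=49.6261 exercise | (k=6,j=3): S=102.4300, (K−S)⁺=23.2400, hold=25.0893 ⇒ V=25.0893 continue | (k=6,j=4): S=137.9717, (K−S)⁺=0.0000, hold=7.3830 ⇒ V=7.3830 continue | (k=6,j=5): S=185.8457, (K−S)⁺=0.0000, hold=0.8317 ⇒ V=0.8317 continue | (k=6,j=6): S=250.3313, (K−S)⁺=0.0000, hold=0.0000 ⇒ V=0.0000 continue  boundary S*=76.0439
step 5: (k=5,j=0): S=48.6430, (K−S)⁺=77.0270, hold=75.7147 ⇒ V=77.0270 exercise | (k=5,j=1): S=65.5214, (K−S)⁺=60.1486, hold=58.8364 ⇒ V=60.1486 exercise | (k=5,j=2): S=88.2563, (K−S)⁺=37.4137, hold=37.0130 ⇒ V=37.4137 exercise | (k=5,j=3): S=118.8799, (K−S)⁺=6.7901, hold=16.0994 ⇒ V=16.0994 continue | (k=5,j=4): S=160.1294, (K−S)⁺=0.0000, hold=4.0766 ⇒ V=4.0766 continue | (k=5,j=5): S=215.6919, (K−S)⁺=0.0000, hold=0.4131 ⇒ V=0.4131 continue  boundary S*=88.2563
step 4: (k=4,j=0): S=56.4549, (K−S)⁺=69.2151, hold=67.9028 ⇒ V=69.2151 exercise | (k=4,j=1): S=76.0439, (K−S)⁺=49.6261, hold=48.3138 ⇒ V=49.6261 exercise | (k=4,j=2): S=102.4300, (K−S)⁺=23.2400, hold=26.5166 ⇒ V=26.5166 continue | (k=4,j=3): S=137.9717, (K−S)⁺=0.0000, hold=10.0049 ⇒ V=10.0049 continue | (k=4,j=4): S=185.8457, (K−S)⁺=0.0000, hold=2.2281 ⇒ V=2.2281 continue  boundary S*=76.0439
step 3: (k=3,j=0): S=65.5214, (K−S)⁺=60.1486, hold=58.8364 ⇒ V=60.1486 exercise | (k=3,j=1): S=88.2563, (K−S)⁺=37.4137, hold=37.7165 ⇒ V=37.7165 continue | (k=3,j=2): S=118.8799, (K−S)⁺=6.7901, hold=18.1006 ⇒ V=18.1006 continue | (k=3,j=3): S=160.1294, (K−S)⁺=0.0000, hold=6.0670 ⇒ V=6.0670 continue  boundary S*=65.5214
step 2: (k=2,j=0): S=76.0439, (K−S)⁺=49.6261, hold=48.4631 ⇒ V=49.6261 exercise | (k=2,j=1): S=102.4300, (K−S)⁺=23.2400, hold=27.6534 ⇒ V=27.6534 continue | (k=2,j=2): S=137.9717, (K−S)⁺=0.0000, hold=11.9799 ⇒ V=11.9799 continue  boundary S*=76.0439
step 1: (k=1,j=0): S=88.2563, (K−S)⁺=37.4137, hold=38.2769 ⇒ V=38.2769 continue | (k=1,j=1): S=118.8799, (K−S)⁺=6.7901, hold=19.6388 ⇒ V=19.6388 continue  boundary S*=-
step 0: (k=0,j=0): S=102.4300, (K−S)⁺=23.2400, hold=28.6900 ⇒ V=28.6900 continue  boundary S*=-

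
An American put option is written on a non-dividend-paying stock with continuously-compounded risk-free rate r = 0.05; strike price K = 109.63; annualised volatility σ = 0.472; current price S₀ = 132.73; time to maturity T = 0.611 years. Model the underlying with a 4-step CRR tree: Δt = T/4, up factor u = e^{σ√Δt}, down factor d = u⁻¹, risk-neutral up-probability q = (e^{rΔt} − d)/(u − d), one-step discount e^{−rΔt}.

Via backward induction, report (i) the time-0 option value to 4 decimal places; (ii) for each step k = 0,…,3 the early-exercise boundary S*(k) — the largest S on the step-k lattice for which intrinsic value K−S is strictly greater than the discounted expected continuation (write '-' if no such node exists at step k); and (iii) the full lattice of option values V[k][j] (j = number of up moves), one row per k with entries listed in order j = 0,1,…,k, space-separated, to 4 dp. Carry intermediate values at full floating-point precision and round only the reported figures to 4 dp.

Δt=0.15275  u=1.20258  d=0.83154  q=0.47467  discount=0.99239
step 4 (expiry): payoffs max(K−S,0) = 46.1690 17.8521 0.0000 0.0000 0.0000
step 3: (k=3,j=0): S=76.3172, (K−S)⁺=33.3128, hold=32.4787 ⇒ V=33.3128 exercise | (k=3,j=1): S=110.3706, (K−S)⁺=0.0000, hold=9.3068 ⇒ V=9.3068 continue | (k=3,j=2): S=159.6190, (K−S)⁺=0.0000, hold=0.0000 ⇒ V=0.0000 continue | (k=3,j=3): S=230.8425, (K−S)⁺=0.0000, hold=0.0000 ⇒ V=0.0000 continue  boundary S*=76.3172
step 2: (k=2,j=0): S=91.7779, (K−S)⁺=17.8521, hold=21.7510 ⇒ V=21.7510 continue | (k=2,j=1): S=132.7300, (K−S)⁺=0.0000, hold=4.8519 ⇒ V=4.8519 continue | (k=2,j=2): S=191.9554, (K−S)⁺=0.0000, hold=0.0000 ⇒ V=0.0000 continue  boundary S*=-
step 1: (k=1,j=0): S=110.3706, (K−S)⁺=0.0000, hold=13.6250 ⇒ V=13.6250 continue | (k=1,j=1): S=159.6190, (K−S)⁺=0.0000, hold=2.5294 ⇒ V=2.5294 continue  boundary S*=-
step 0: (k=0,j=0): S=132.7300, (K−S)⁺=0.0000, hold=8.2946 ⇒ V=8.2946 continue  boundary S*=-

price = 8.2946
boundary = - - - 76.3172
tree:
8.2946
13.6250 2.5294
21.7510 4.8519 0.0000
33.3128 9.3068 0.0000 0.0000
46.1690 17.8521 0.0000 0.0000 0.0000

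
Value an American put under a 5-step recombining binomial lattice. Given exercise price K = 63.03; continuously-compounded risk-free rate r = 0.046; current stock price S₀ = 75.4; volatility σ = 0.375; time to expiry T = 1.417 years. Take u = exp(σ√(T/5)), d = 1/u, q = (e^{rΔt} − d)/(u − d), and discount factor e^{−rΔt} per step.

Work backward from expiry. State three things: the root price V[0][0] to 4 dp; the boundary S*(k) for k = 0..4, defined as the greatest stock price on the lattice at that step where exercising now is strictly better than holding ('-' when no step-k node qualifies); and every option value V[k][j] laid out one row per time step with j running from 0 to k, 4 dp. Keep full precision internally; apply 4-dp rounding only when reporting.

price = 5.4708
boundary = - - - 41.4260 50.5793
tree:
5.4708
8.9464 1.8979
14.2035 3.5601 0.1695
21.6040 6.6650 0.3321 0.0000
29.1008 12.4507 0.6508 0.0000 0.0000
35.2409 21.6040 1.2750 0.0000 0.0000 0.0000

Δt=0.28340, u=1.22095, d=0.81903, q=0.48290, disc=e^(-rΔt)=0.98705
k=5 terminal: V=max(K-S,0) → 35.2409 21.6040 1.2750 0.0000 0.0000 0.0000
k=4: j=0 S=33.9292 intr=29.1008 cont=28.2844 V=29.1008[EX]; j=1 S=50.5793 intr=12.4507 cont=11.6344 V=12.4507[EX]; j=2 S=75.4000 intr=0.0000 cont=0.6508 V=0.6508[hold]; j=3 S=112.4009 intr=0.0000 cont=0.0000 V=0.0000[hold]; j=4 S=167.5593 intr=0.0000 cont=0.0000 V=0.0000[hold]  S*(4)=50.5793
k=3: j=0 S=41.4260 intr=21.6040 cont=20.7876 V=21.6040[EX]; j=1 S=61.7550 intr=1.2750 cont=6.6650 V=6.6650[hold]; j=2 S=92.0599 intr=0.0000 cont=0.3321 V=0.3321[hold]; j=3 S=137.2364 intr=0.0000 cont=0.0000 V=0.0000[hold]  S*(3)=41.4260
k=2: j=0 S=50.5793 intr=12.4507 cont=14.2035 V=14.2035[hold]; j=1 S=75.4000 intr=0.0000 cont=3.5601 V=3.5601[hold]; j=2 S=112.4009 intr=0.0000 cont=0.1695 V=0.1695[hold]  S*(2)=-
k=1: j=0 S=61.7550 intr=1.2750 cont=8.9464 V=8.9464[hold]; j=1 S=92.0599 intr=0.0000 cont=1.8979 V=1.8979[hold]  S*(1)=-
k=0: j=0 S=75.4000 intr=0.0000 cont=5.4708 V=5.4708[hold]  S*(0)=-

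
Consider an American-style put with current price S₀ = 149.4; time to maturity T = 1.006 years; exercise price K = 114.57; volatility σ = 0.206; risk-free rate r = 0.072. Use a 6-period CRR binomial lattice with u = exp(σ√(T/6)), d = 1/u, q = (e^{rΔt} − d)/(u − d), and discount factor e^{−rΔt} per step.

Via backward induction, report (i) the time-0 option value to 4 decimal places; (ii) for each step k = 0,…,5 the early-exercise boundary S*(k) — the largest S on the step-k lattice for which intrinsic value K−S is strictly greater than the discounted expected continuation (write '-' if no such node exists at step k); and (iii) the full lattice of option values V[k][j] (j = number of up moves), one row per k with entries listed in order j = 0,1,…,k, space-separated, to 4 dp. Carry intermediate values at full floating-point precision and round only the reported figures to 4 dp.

Δt=0.16767  u=1.08801  d=0.91911  q=0.55083  discount=0.98800
step 6 (expiry): payoffs max(K−S,0) = 24.5060 7.9551 0.0000 0.0000 0.0000 0.0000 0.0000
step 5: (k=5,j=0): S=97.9906, (K−S)⁺=16.5794, hold=15.2046 ⇒ V=16.5794 exercise | (k=5,j=1): S=115.9981, (K−S)⁺=0.0000, hold=3.5303 ⇒ V=3.5303 continue | (k=5,j=2): S=137.3148, (K−S)⁺=0.0000, hold=0.0000 ⇒ V=0.0000 continue | (k=5,j=3): S=162.5488, (K−S)⁺=0.0000, hold=0.0000 ⇒ V=0.0000 continue | (k=5,j=4): S=192.4200, (K−S)⁺=0.0000, hold=0.0000 ⇒ V=0.0000 continue | (k=5,j=5): S=227.7805, (K−S)⁺=0.0000, hold=0.0000 ⇒ V=0.0000 continue  boundary S*=97.9906
step 4: (k=4,j=0): S=106.6149, (K−S)⁺=7.9551, hold=9.2789 ⇒ V=9.2789 continue | (k=4,j=1): S=126.2072, (K−S)⁺=0.0000, hold=1.5667 ⇒ V=1.5667 continue | (k=4,j=2): S=149.4000, (K−S)⁺=0.0000, hold=0.0000 ⇒ V=0.0000 continue | (k=4,j=3): S=176.8549, (K−S)⁺=0.0000, hold=0.0000 ⇒ V=0.0000 continue | (k=4,j=4): S=209.3550, (K−S)⁺=0.0000, hold=0.0000 ⇒ V=0.0000 continue  boundary S*=-
step 3: (k=3,j=0): S=115.9981, (K−S)⁺=0.0000, hold=4.9704 ⇒ V=4.9704 continue | (k=3,j=1): S=137.3148, (K−S)⁺=0.0000, hold=0.6953 ⇒ V=0.6953 continue | (k=3,j=2): S=162.5488, (K−S)⁺=0.0000, hold=0.0000 ⇒ V=0.0000 continue | (k=3,j=3): S=192.4200, (K−S)⁺=0.0000, hold=0.0000 ⇒ V=0.0000 continue  boundary S*=-
step 2: (k=2,j=0): S=126.2072, (K−S)⁺=0.0000, hold=2.5841 ⇒ V=2.5841 continue | (k=2,j=1): S=149.4000, (K−S)⁺=0.0000, hold=0.3085 ⇒ V=0.3085 continue | (k=2,j=2): S=176.8549, (K−S)⁺=0.0000, hold=0.0000 ⇒ V=0.0000 continue  boundary S*=-
step 1: (k=1,j=0): S=137.3148, (K−S)⁺=0.0000, hold=1.3147 ⇒ V=1.3147 continue | (k=1,j=1): S=162.5488, (K−S)⁺=0.0000, hold=0.1369 ⇒ V=0.1369 continue  boundary S*=-
step 0: (k=0,j=0): S=149.4000, (K−S)⁺=0.0000, hold=0.6580 ⇒ V=0.6580 continue  boundary S*=-

price = 0.6580
boundary = - - - - - 97.9906
tree:
0.6580
1.3147 0.1369
2.5841 0.3085 0.0000
4.9704 0.6953 0.0000 0.0000
9.2789 1.5667 0.0000 0.0000 0.0000
16.5794 3.5303 0.0000 0.0000 0.0000 0.0000
24.5060 7.9551 0.0000 0.0000 0.0000 0.0000 0.0000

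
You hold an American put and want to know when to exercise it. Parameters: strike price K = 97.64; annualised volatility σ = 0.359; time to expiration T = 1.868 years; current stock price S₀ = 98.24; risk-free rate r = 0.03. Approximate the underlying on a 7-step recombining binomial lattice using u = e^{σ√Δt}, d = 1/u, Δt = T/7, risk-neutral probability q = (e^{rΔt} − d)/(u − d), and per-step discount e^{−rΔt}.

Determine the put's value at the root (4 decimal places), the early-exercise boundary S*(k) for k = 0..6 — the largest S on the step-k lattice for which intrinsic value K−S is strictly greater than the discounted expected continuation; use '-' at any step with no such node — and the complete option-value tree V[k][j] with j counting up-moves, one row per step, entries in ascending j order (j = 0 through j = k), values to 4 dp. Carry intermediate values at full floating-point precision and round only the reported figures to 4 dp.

params: Δt=0.26686 u=1.20376 d=0.83073 q=0.47532 e^(-rΔt)=0.99203
t_7 payoffs: 70.8175 58.7729 41.3197 16.0293 0.0000 0.0000 0.0000 0.0000
t_6: node(6,0) S=32.2880 payoff=65.3520 vs cont=64.5734 → 65.3520 [stop]  node(6,1) S=46.7868 payoff=50.8532 vs cont=50.0746 → 50.8532 [stop]  node(6,2) S=67.7963 payoff=29.8437 vs cont=29.0652 → 29.8437 [stop]  node(6,3) S=98.2400 payoff=0.0000 vs cont=8.3432 → 8.3432 [wait]  node(6,4) S=142.3544 payoff=0.0000 vs cont=0.0000 → 0.0000 [wait]  node(6,5) S=206.2781 payoff=0.0000 vs cont=0.0000 → 0.0000 [wait]  node(6,6) S=298.9067 payoff=0.0000 vs cont=0.0000 → 0.0000 [wait]  ⇒ S*(6)=67.7963
t_5: node(5,0) S=38.8671 payoff=58.7729 vs cont=57.9943 → 58.7729 [stop]  node(5,1) S=56.3203 payoff=41.3197 vs cont=40.5412 → 41.3197 [stop]  node(5,2) S=81.6107 payoff=16.0293 vs cont=19.4677 → 19.4677 [wait]  node(5,3) S=118.2577 payoff=0.0000 vs cont=4.3427 → 4.3427 [wait]  node(5,4) S=171.3610 payoff=0.0000 vs cont=0.0000 → 0.0000 [wait]  node(5,5) S=248.3101 payoff=0.0000 vs cont=0.0000 → 0.0000 [wait]  ⇒ S*(5)=56.3203
t_4: node(4,0) S=46.7868 payoff=50.8532 vs cont=50.0746 → 50.8532 [stop]  node(4,1) S=67.7963 payoff=29.8437 vs cont=30.6865 → 30.6865 [wait]  node(4,2) S=98.2400 payoff=0.0000 vs cont=12.1806 → 12.1806 [wait]  node(4,3) S=142.3544 payoff=0.0000 vs cont=2.2604 → 2.2604 [wait]  node(4,4) S=206.2781 payoff=0.0000 vs cont=0.0000 → 0.0000 [wait]  ⇒ S*(4)=46.7868
t_3: node(3,0) S=56.3203 payoff=41.3197 vs cont=40.9386 → 41.3197 [stop]  node(3,1) S=81.6107 payoff=16.0293 vs cont=21.7158 → 21.7158 [wait]  node(3,2) S=118.2577 payoff=0.0000 vs cont=7.4058 → 7.4058 [wait]  node(3,3) S=171.3610 payoff=0.0000 vs cont=1.1765 → 1.1765 [wait]  ⇒ S*(3)=56.3203
t_2: node(2,0) S=67.7963 payoff=29.8437 vs cont=31.7465 → 31.7465 [wait]  node(2,1) S=98.2400 payoff=0.0000 vs cont=14.7951 → 14.7951 [wait]  node(2,2) S=142.3544 payoff=0.0000 vs cont=4.4095 → 4.4095 [wait]  ⇒ S*(2)=-
t_1: node(1,0) S=81.6107 payoff=16.0293 vs cont=23.5003 → 23.5003 [wait]  node(1,1) S=118.2577 payoff=0.0000 vs cont=9.7800 → 9.7800 [wait]  ⇒ S*(1)=-
t_0: node(0,0) S=98.2400 payoff=0.0000 vs cont=16.8435 → 16.8435 [wait]  ⇒ S*(0)=-

price = 16.8435
boundary = - - - 56.3203 46.7868 56.3203 67.7963
tree:
16.8435
23.5003 9.7800
31.7465 14.7951 4.4095
41.3197 21.7158 7.4058 1.1765
50.8532 30.6865 12.1806 2.2604 0.0000
58.7729 41.3197 19.4677 4.3427 0.0000 0.0000
65.3520 50.8532 29.8437 8.3432 0.0000 0.0000 0.0000
70.8175 58.7729 41.3197 16.0293 0.0000 0.0000 0.0000 0.0000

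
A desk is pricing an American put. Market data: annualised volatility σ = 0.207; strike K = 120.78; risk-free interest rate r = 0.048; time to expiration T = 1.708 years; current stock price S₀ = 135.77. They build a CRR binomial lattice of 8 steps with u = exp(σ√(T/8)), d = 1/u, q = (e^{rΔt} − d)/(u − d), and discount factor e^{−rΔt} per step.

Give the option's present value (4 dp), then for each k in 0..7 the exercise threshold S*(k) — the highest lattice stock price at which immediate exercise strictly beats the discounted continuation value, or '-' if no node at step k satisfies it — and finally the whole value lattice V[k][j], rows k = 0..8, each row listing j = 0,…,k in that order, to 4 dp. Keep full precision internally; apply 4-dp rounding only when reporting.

Δt=0.21350, u=1.10037, d=0.90879, q=0.52987, disc=e^(-rΔt)=0.98980
k=8 terminal: V=max(K-S,0) → 57.6125 44.2959 28.1719 8.6488 0.0000 0.0000 0.0000 0.0000 0.0000
k=7: j=0 S=69.5076 intr=51.2724 cont=50.0409 V=51.2724[EX]; j=1 S=84.1608 intr=36.6192 cont=35.3877 V=36.6192[EX]; j=2 S=101.9031 intr=18.8769 cont=17.6454 V=18.8769[EX]; j=3 S=123.3858 intr=0.0000 cont=4.0246 V=4.0246[hold]; j=4 S=149.3972 intr=0.0000 cont=0.0000 V=0.0000[hold]; j=5 S=180.8923 intr=0.0000 cont=0.0000 V=0.0000[hold]; j=6 S=219.0270 intr=0.0000 cont=0.0000 V=0.0000[hold]; j=7 S=265.2010 intr=0.0000 cont=0.0000 V=0.0000[hold]  S*(7)=101.9031
k=6: j=0 S=76.4841 intr=44.2959 cont=43.0645 V=44.2959[EX]; j=1 S=92.6081 intr=28.1719 cont=26.9405 V=28.1719[EX]; j=2 S=112.1312 intr=8.6488 cont=10.8948 V=10.8948[hold]; j=3 S=135.7700 intr=0.0000 cont=1.8728 V=1.8728[hold]; j=4 S=164.3923 intr=0.0000 cont=0.0000 V=0.0000[hold]; j=5 S=199.0485 intr=0.0000 cont=0.0000 V=0.0000[hold]; j=6 S=241.0108 intr=0.0000 cont=0.0000 V=0.0000[hold]  S*(6)=92.6081
k=5: j=0 S=84.1608 intr=36.6192 cont=35.3877 V=36.6192[EX]; j=1 S=101.9031 intr=18.8769 cont=18.8234 V=18.8769[EX]; j=2 S=123.3858 intr=0.0000 cont=6.0520 V=6.0520[hold]; j=3 S=149.3972 intr=0.0000 cont=0.8715 V=0.8715[hold]; j=4 S=180.8923 intr=0.0000 cont=0.0000 V=0.0000[hold]; j=5 S=219.0270 intr=0.0000 cont=0.0000 V=0.0000[hold]  S*(5)=101.9031
k=4: j=0 S=92.6081 intr=28.1719 cont=26.9405 V=28.1719[EX]; j=1 S=112.1312 intr=8.6488 cont=11.9581 V=11.9581[hold]; j=2 S=135.7700 intr=0.0000 cont=3.2733 V=3.2733[hold]; j=3 S=164.3923 intr=0.0000 cont=0.4055 V=0.4055[hold]; j=4 S=199.0485 intr=0.0000 cont=0.0000 V=0.0000[hold]  S*(4)=92.6081
k=3: j=0 S=101.9031 intr=18.8769 cont=19.3811 V=19.3811[hold]; j=1 S=123.3858 intr=0.0000 cont=7.2813 V=7.2813[hold]; j=2 S=149.3972 intr=0.0000 cont=1.7358 V=1.7358[hold]; j=3 S=180.8923 intr=0.0000 cont=0.1887 V=0.1887[hold]  S*(3)=-
k=2: j=0 S=112.1312 intr=8.6488 cont=12.8375 V=12.8375[hold]; j=1 S=135.7700 intr=0.0000 cont=4.2986 V=4.2986[hold]; j=2 S=164.3923 intr=0.0000 cont=0.9067 V=0.9067[hold]  S*(2)=-
k=1: j=0 S=123.3858 intr=0.0000 cont=8.2282 V=8.2282[hold]; j=1 S=149.3972 intr=0.0000 cont=2.4758 V=2.4758[hold]  S*(1)=-
k=0: j=0 S=135.7700 intr=0.0000 cont=5.1274 V=5.1274[hold]  S*(0)=-

price = 5.1274
boundary = - - - - 92.6081 101.9031 92.6081 101.9031
tree:
5.1274
8.2282 2.4758
12.8375 4.2986 0.9067
19.3811 7.2813 1.7358 0.1887
28.1719 11.9581 3.2733 0.4055 0.0000
36.6192 18.8769 6.0520 0.8715 0.0000 0.0000
44.2959 28.1719 10.8948 1.8728 0.0000 0.0000 0.0000
51.2724 36.6192 18.8769 4.0246 0.0000 0.0000 0.0000 0.0000
57.6125 44.2959 28.1719 8.6488 0.0000 0.0000 0.0000 0.0000 0.0000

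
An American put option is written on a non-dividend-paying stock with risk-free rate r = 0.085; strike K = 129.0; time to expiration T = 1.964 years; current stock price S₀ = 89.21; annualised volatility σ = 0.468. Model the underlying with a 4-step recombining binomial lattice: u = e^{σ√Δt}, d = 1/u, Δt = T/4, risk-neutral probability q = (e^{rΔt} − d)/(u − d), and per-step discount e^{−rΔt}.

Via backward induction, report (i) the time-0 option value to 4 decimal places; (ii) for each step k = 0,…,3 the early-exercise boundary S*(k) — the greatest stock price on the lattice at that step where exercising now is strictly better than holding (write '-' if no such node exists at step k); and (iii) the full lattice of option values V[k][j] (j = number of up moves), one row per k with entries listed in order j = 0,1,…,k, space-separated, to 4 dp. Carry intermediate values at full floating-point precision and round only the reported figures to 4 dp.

Δt=0.49100, u=1.38810, d=0.72041, q=0.48257, disc=e^(-rΔt)=0.95912
k=4 terminal: V=max(K-S,0) → 104.9711 82.7008 39.7900 0.0000 0.0000
k=3: j=0 S=33.3544 intr=95.6456 cont=90.3725 V=95.6456[EX]; j=1 S=64.2678 intr=64.7322 cont=59.4592 V=64.7322[EX]; j=2 S=123.8322 intr=5.1678 cont=19.7469 V=19.7469[hold]; j=3 S=238.6017 intr=0.0000 cont=0.0000 V=0.0000[hold]  S*(3)=64.2678
k=2: j=0 S=46.2992 intr=82.7008 cont=77.4278 V=82.7008[EX]; j=1 S=89.2100 intr=39.7900 cont=41.2648 V=41.2648[hold]; j=2 S=171.8911 intr=0.0000 cont=9.7999 V=9.7999[hold]  S*(2)=46.2992
k=1: j=0 S=64.2678 intr=64.7322 cont=60.1418 V=64.7322[EX]; j=1 S=123.8322 intr=5.1678 cont=25.0146 V=25.0146[hold]  S*(1)=64.2678
k=0: j=0 S=89.2100 intr=39.7900 cont=43.7030 V=43.7030[hold]  S*(0)=-

price = 43.7030
boundary = - 64.2678 46.2992 64.2678
tree:
43.7030
64.7322 25.0146
82.7008 41.2648 9.7999
95.6456 64.7322 19.7469 0.0000
104.9711 82.7008 39.7900 0.0000 0.0000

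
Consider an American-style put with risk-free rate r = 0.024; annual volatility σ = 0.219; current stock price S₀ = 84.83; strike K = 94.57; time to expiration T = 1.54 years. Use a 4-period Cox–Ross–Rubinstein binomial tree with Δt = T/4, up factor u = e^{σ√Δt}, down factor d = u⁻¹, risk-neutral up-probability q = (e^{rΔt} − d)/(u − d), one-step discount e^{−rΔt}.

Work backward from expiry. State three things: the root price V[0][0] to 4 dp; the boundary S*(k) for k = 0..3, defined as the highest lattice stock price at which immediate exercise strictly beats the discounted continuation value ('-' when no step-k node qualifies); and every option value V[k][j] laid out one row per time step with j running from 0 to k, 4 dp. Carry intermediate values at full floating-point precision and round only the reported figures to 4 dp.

Δt=0.38500  u=1.14555  d=0.87294  q=0.50013  discount=0.99080
step 4 (expiry): payoffs max(K−S,0) = 45.3103 29.9272 9.7400 0.0000 0.0000
step 3: (k=3,j=0): S=56.4295, (K−S)⁺=38.1405, hold=37.2707 ⇒ V=38.1405 exercise | (k=3,j=1): S=74.0517, (K−S)⁺=20.5183, hold=19.6485 ⇒ V=20.5183 exercise | (k=3,j=2): S=97.1771, (K−S)⁺=0.0000, hold=4.8239 ⇒ V=4.8239 continue | (k=3,j=3): S=127.5243, (K−S)⁺=0.0000, hold=0.0000 ⇒ V=0.0000 continue  boundary S*=74.0517
step 2: (k=2,j=0): S=64.6428, (K−S)⁺=29.9272, hold=29.0574 ⇒ V=29.9272 exercise | (k=2,j=1): S=84.8300, (K−S)⁺=9.7400, hold=12.5525 ⇒ V=12.5525 continue | (k=2,j=2): S=111.3214, (K−S)⁺=0.0000, hold=2.3891 ⇒ V=2.3891 continue  boundary S*=64.6428
step 1: (k=1,j=0): S=74.0517, (K−S)⁺=20.5183, hold=21.0422 ⇒ V=21.0422 continue | (k=1,j=1): S=97.1771, (K−S)⁺=0.0000, hold=7.4008 ⇒ V=7.4008 continue  boundary S*=-
step 0: (k=0,j=0): S=84.8300, (K−S)⁺=9.7400, hold=14.0889 ⇒ V=14.0889 continue  boundary S*=-

price = 14.0889
boundary = - - 64.6428 74.0517
tree:
14.0889
21.0422 7.4008
29.9272 12.5525 2.3891
38.1405 20.5183 4.8239 0.0000
45.3103 29.9272 9.7400 0.0000 0.0000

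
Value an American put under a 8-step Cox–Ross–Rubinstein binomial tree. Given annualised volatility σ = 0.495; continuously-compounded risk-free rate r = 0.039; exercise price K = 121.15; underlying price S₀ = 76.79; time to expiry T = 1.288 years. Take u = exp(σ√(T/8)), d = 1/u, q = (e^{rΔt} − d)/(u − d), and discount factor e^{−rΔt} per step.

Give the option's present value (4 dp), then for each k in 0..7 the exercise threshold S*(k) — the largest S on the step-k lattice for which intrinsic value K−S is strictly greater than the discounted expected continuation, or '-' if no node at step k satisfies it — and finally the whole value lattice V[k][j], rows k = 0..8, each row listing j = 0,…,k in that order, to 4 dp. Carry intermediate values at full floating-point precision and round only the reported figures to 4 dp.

price = 47.5982
boundary = - - 51.6164 62.9573 51.6164 62.9573 76.7900 93.6620
tree:
47.5982
58.4144 35.8597
69.5336 46.4750 24.1926
78.8316 58.1927 33.6893 13.6483
86.4547 69.5336 45.2616 20.8973 5.5346
92.7046 78.8316 58.1927 31.0705 9.5342 1.0309
97.8287 86.4547 69.5336 44.3600 16.2775 1.9437 0.0000
102.0297 92.7046 78.8316 58.1927 27.4880 3.6645 0.0000 0.0000
105.4740 97.8287 86.4547 69.5336 44.3600 6.9090 0.0000 0.0000 0.0000

params: Δt=0.16100 u=1.21972 d=0.81986 q=0.46626 e^(-rΔt)=0.99374
t_8 payoffs: 105.4740 97.8287 86.4547 69.5336 44.3600 6.9090 0.0000 0.0000 0.0000
t_7: node(7,0) S=19.1203 payoff=102.0297 vs cont=101.2714 → 102.0297 [stop]  node(7,1) S=28.4454 payoff=92.7046 vs cont=91.9463 → 92.7046 [stop]  node(7,2) S=42.3184 payoff=78.8316 vs cont=78.0733 → 78.8316 [stop]  node(7,3) S=62.9573 payoff=58.1927 vs cont=57.4344 → 58.1927 [stop]  node(7,4) S=93.6620 payoff=27.4880 vs cont=26.7297 → 27.4880 [stop]  node(7,5) S=139.3415 payoff=0.0000 vs cont=3.6645 → 3.6645 [wait]  node(7,6) S=207.2992 payoff=0.0000 vs cont=0.0000 → 0.0000 [wait]  node(7,7) S=308.4004 payoff=0.0000 vs cont=0.0000 → 0.0000 [wait]  ⇒ S*(7)=93.6620
t_6: node(6,0) S=23.3213 payoff=97.8287 vs cont=97.0704 → 97.8287 [stop]  node(6,1) S=34.6953 payoff=86.4547 vs cont=85.6964 → 86.4547 [stop]  node(6,2) S=51.6164 payoff=69.5336 vs cont=68.7753 → 69.5336 [stop]  node(6,3) S=76.7900 payoff=44.3600 vs cont=43.6017 → 44.3600 [stop]  node(6,4) S=114.2410 payoff=6.9090 vs cont=16.2775 → 16.2775 [wait]  node(6,5) S=169.9570 payoff=0.0000 vs cont=1.9437 → 1.9437 [wait]  node(6,6) S=252.8461 payoff=0.0000 vs cont=0.0000 → 0.0000 [wait]  ⇒ S*(6)=76.7900
t_5: node(5,0) S=28.4454 payoff=92.7046 vs cont=91.9463 → 92.7046 [stop]  node(5,1) S=42.3184 payoff=78.8316 vs cont=78.0733 → 78.8316 [stop]  node(5,2) S=62.9573 payoff=58.1927 vs cont=57.4344 → 58.1927 [stop]  node(5,3) S=93.6620 payoff=27.4880 vs cont=31.0705 → 31.0705 [wait]  node(5,4) S=139.3415 payoff=0.0000 vs cont=9.5342 → 9.5342 [wait]  node(5,5) S=207.2992 payoff=0.0000 vs cont=1.0309 → 1.0309 [wait]  ⇒ S*(5)=62.9573
t_4: node(4,0) S=34.6953 payoff=86.4547 vs cont=85.6964 → 86.4547 [stop]  node(4,1) S=51.6164 payoff=69.5336 vs cont=68.7753 → 69.5336 [stop]  node(4,2) S=76.7900 payoff=44.3600 vs cont=45.2616 → 45.2616 [wait]  node(4,3) S=114.2410 payoff=6.9090 vs cont=20.8973 → 20.8973 [wait]  node(4,4) S=169.9570 payoff=0.0000 vs cont=5.5346 → 5.5346 [wait]  ⇒ S*(4)=51.6164
t_3: node(3,0) S=42.3184 payoff=78.8316 vs cont=78.0733 → 78.8316 [stop]  node(3,1) S=62.9573 payoff=58.1927 vs cont=57.8521 → 58.1927 [stop]  node(3,2) S=93.6620 payoff=27.4880 vs cont=33.6893 → 33.6893 [wait]  node(3,3) S=139.3415 payoff=0.0000 vs cont=13.6483 → 13.6483 [wait]  ⇒ S*(3)=62.9573
t_2: node(2,0) S=51.6164 payoff=69.5336 vs cont=68.7753 → 69.5336 [stop]  node(2,1) S=76.7900 payoff=44.3600 vs cont=46.4750 → 46.4750 [wait]  node(2,2) S=114.2410 payoff=6.9090 vs cont=24.1926 → 24.1926 [wait]  ⇒ S*(2)=51.6164
t_1: node(1,0) S=62.9573 payoff=58.1927 vs cont=58.4144 → 58.4144 [wait]  node(1,1) S=93.6620 payoff=27.4880 vs cont=35.8597 → 35.8597 [wait]  ⇒ S*(1)=-
t_0: node(0,0) S=76.7900 payoff=44.3600 vs cont=47.5982 → 47.5982 [wait]  ⇒ S*(0)=-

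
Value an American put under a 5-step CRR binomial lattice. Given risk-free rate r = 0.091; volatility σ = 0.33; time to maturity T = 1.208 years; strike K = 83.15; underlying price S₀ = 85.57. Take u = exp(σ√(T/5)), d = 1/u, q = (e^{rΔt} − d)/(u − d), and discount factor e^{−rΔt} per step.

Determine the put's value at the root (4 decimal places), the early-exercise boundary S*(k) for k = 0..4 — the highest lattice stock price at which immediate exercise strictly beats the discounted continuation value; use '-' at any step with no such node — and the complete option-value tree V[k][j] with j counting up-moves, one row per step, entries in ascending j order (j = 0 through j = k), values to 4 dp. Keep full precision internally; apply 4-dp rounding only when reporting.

Δt=0.24160  u=1.17610  d=0.85027  q=0.52776  discount=0.97825
step 5 (expiry): payoffs max(K−S,0) = 45.1224 30.5497 10.3926 0.0000 0.0000 0.0000
step 4: (k=4,j=0): S=44.7243, (K−S)⁺=38.4257, hold=36.6175 ⇒ V=38.4257 exercise | (k=4,j=1): S=61.8632, (K−S)⁺=21.2868, hold=19.4786 ⇒ V=21.2868 exercise | (k=4,j=2): S=85.5700, (K−S)⁺=0.0000, hold=4.8011 ⇒ V=4.8011 continue | (k=4,j=3): S=118.3615, (K−S)⁺=0.0000, hold=0.0000 ⇒ V=0.0000 continue | (k=4,j=4): S=163.7191, (K−S)⁺=0.0000, hold=0.0000 ⇒ V=0.0000 continue  boundary S*=61.8632
step 3: (k=3,j=0): S=52.6003, (K−S)⁺=30.5497, hold=28.7415 ⇒ V=30.5497 exercise | (k=3,j=1): S=72.7574, (K−S)⁺=10.3926, hold=12.3126 ⇒ V=12.3126 continue | (k=3,j=2): S=100.6389, (K−S)⁺=0.0000, hold=2.2180 ⇒ V=2.2180 continue | (k=3,j=3): S=139.2050, (K−S)⁺=0.0000, hold=0.0000 ⇒ V=0.0000 continue  boundary S*=52.6003
step 2: (k=2,j=0): S=61.8632, (K−S)⁺=21.2868, hold=20.4699 ⇒ V=21.2868 exercise | (k=2,j=1): S=85.5700, (K−S)⁺=0.0000, hold=6.8332 ⇒ V=6.8332 continue | (k=2,j=2): S=118.3615, (K−S)⁺=0.0000, hold=1.0246 ⇒ V=1.0246 continue  boundary S*=61.8632
step 1: (k=1,j=0): S=72.7574, (K−S)⁺=10.3926, hold=13.3617 ⇒ V=13.3617 continue | (k=1,j=1): S=100.6389, (K−S)⁺=0.0000, hold=3.6857 ⇒ V=3.6857 continue  boundary S*=-
step 0: (k=0,j=0): S=85.5700, (K−S)⁺=0.0000, hold=8.0756 ⇒ V=8.0756 continue  boundary S*=-

price = 8.0756
boundary = - - 61.8632 52.6003 61.8632
tree:
8.0756
13.3617 3.6857
21.2868 6.8332 1.0246
30.5497 12.3126 2.2180 0.0000
38.4257 21.2868 4.8011 0.0000 0.0000
45.1224 30.5497 10.3926 0.0000 0.0000 0.0000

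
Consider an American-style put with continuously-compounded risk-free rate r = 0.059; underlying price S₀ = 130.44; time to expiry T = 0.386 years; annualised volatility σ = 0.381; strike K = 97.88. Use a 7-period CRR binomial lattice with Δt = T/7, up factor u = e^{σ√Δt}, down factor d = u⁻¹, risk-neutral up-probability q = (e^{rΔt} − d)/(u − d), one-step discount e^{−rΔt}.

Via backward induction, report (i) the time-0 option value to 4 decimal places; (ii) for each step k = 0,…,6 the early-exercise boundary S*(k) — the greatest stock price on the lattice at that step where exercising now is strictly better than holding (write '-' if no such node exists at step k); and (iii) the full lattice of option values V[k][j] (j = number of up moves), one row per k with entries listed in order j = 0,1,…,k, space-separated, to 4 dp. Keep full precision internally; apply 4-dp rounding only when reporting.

price = 1.0408
boundary = - - - - - 83.3936 76.2565
tree:
1.0408
1.8416 0.2333
3.2082 0.4643 0.0000
5.4755 0.9238 0.0000 0.0000
9.0878 1.8384 0.0000 0.0000 0.0000
14.4864 3.6583 0.0000 0.0000 0.0000 0.0000
21.6235 7.2798 0.0000 0.0000 0.0000 0.0000 0.0000
28.1497 14.4864 0.0000 0.0000 0.0000 0.0000 0.0000 0.0000

Δt=0.05514  u=1.09359  d=0.91442  q=0.49584  discount=0.99675
step 7 (expiry): payoffs max(K−S,0) = 28.1497 14.4864 0.0000 0.0000 0.0000 0.0000 0.0000 0.0000
step 6: (k=6,j=0): S=76.2565, (K−S)⁺=21.6235, hold=21.3055 ⇒ V=21.6235 exercise | (k=6,j=1): S=91.1986, (K−S)⁺=6.6814, hold=7.2798 ⇒ V=7.2798 continue | (k=6,j=2): S=109.0685, (K−S)⁺=0.0000, hold=0.0000 ⇒ V=0.0000 continue | (k=6,j=3): S=130.4400, (K−S)⁺=0.0000, hold=0.0000 ⇒ V=0.0000 continue | (k=6,j=4): S=155.9991, (K−S)⁺=0.0000, hold=0.0000 ⇒ V=0.0000 continue | (k=6,j=5): S=186.5663, (K−S)⁺=0.0000, hold=0.0000 ⇒ V=0.0000 continue | (k=6,j=6): S=223.1231, (K−S)⁺=0.0000, hold=0.0000 ⇒ V=0.0000 continue  boundary S*=76.2565
step 5: (k=5,j=0): S=83.3936, (K−S)⁺=14.4864, hold=14.4642 ⇒ V=14.4864 exercise | (k=5,j=1): S=99.7342, (K−S)⁺=0.0000, hold=3.6583 ⇒ V=3.6583 continue | (k=5,j=2): S=119.2766, (K−S)⁺=0.0000, hold=0.0000 ⇒ V=0.0000 continue | (k=5,j=3): S=142.6482, (K−S)⁺=0.0000, hold=0.0000 ⇒ V=0.0000 continue | (k=5,j=4): S=170.5995, (K−S)⁺=0.0000, hold=0.0000 ⇒ V=0.0000 continue | (k=5,j=5): S=204.0276, (K−S)⁺=0.0000, hold=0.0000 ⇒ V=0.0000 continue  boundary S*=83.3936
step 4: (k=4,j=0): S=91.1986, (K−S)⁺=6.6814, hold=9.0878 ⇒ V=9.0878 continue | (k=4,j=1): S=109.0685, (K−S)⁺=0.0000, hold=1.8384 ⇒ V=1.8384 continue | (k=4,j=2): S=130.4400, (K−S)⁺=0.0000, hold=0.0000 ⇒ V=0.0000 continue | (k=4,j=3): S=155.9991, (K−S)⁺=0.0000, hold=0.0000 ⇒ V=0.0000 continue | (k=4,j=4): S=186.5663, (K−S)⁺=0.0000, hold=0.0000 ⇒ V=0.0000 continue  boundary S*=-
step 3: (k=3,j=0): S=99.7342, (K−S)⁺=0.0000, hold=5.4755 ⇒ V=5.4755 continue | (k=3,j=1): S=119.2766, (K−S)⁺=0.0000, hold=0.9238 ⇒ V=0.9238 continue | (k=3,j=2): S=142.6482, (K−S)⁺=0.0000, hold=0.0000 ⇒ V=0.0000 continue | (k=3,j=3): S=170.5995, (K−S)⁺=0.0000, hold=0.0000 ⇒ V=0.0000 continue  boundary S*=-
step 2: (k=2,j=0): S=109.0685, (K−S)⁺=0.0000, hold=3.2082 ⇒ V=3.2082 continue | (k=2,j=1): S=130.4400, (K−S)⁺=0.0000, hold=0.4643 ⇒ V=0.4643 continue | (k=2,j=2): S=155.9991, (K−S)⁺=0.0000, hold=0.0000 ⇒ V=0.0000 continue  boundary S*=-
step 1: (k=1,j=0): S=119.2766, (K−S)⁺=0.0000, hold=1.8416 ⇒ V=1.8416 continue | (k=1,j=1): S=142.6482, (K−S)⁺=0.0000, hold=0.2333 ⇒ V=0.2333 continue  boundary S*=-
step 0: (k=0,j=0): S=130.4400, (K−S)⁺=0.0000, hold=1.0408 ⇒ V=1.0408 continue  boundary S*=-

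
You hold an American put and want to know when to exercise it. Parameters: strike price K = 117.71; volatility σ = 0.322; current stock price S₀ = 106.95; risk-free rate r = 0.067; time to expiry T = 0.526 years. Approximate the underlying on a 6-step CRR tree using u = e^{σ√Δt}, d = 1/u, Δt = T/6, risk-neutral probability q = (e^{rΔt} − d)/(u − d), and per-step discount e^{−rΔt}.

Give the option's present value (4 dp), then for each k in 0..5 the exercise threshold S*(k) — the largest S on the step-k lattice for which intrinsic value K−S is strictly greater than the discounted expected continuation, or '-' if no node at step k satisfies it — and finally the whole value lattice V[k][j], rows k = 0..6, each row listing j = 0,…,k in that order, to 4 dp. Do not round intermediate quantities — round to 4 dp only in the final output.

params: Δt=0.08767 u=1.10003 d=0.90906 q=0.50703 e^(-rΔt)=0.99414
t_6 payoffs: 57.3502 44.6703 29.3268 10.7600 0.0000 0.0000 0.0000
t_5: node(5,0) S=66.3978 payoff=51.3122 vs cont=50.6229 → 51.3122 [stop]  node(5,1) S=80.3460 payoff=37.3640 vs cont=36.6746 → 37.3640 [stop]  node(5,2) S=97.2244 payoff=20.4856 vs cont=19.7962 → 20.4856 [stop]  node(5,3) S=117.6485 payoff=0.0615 vs cont=5.2733 → 5.2733 [wait]  node(5,4) S=142.3630 payoff=0.0000 vs cont=0.0000 → 0.0000 [wait]  node(5,5) S=172.2693 payoff=0.0000 vs cont=0.0000 → 0.0000 [wait]  ⇒ S*(5)=97.2244
t_4: node(4,0) S=73.0397 payoff=44.6703 vs cont=43.9809 → 44.6703 [stop]  node(4,1) S=88.3832 payoff=29.3268 vs cont=28.6374 → 29.3268 [stop]  node(4,2) S=106.9500 payoff=10.7600 vs cont=12.6977 → 12.6977 [wait]  node(4,3) S=129.4171 payoff=0.0000 vs cont=2.5843 → 2.5843 [wait]  node(4,4) S=156.6039 payoff=0.0000 vs cont=0.0000 → 0.0000 [wait]  ⇒ S*(4)=88.3832
t_3: node(3,0) S=80.3460 payoff=37.3640 vs cont=36.6746 → 37.3640 [stop]  node(3,1) S=97.2244 payoff=20.4856 vs cont=20.7729 → 20.7729 [wait]  node(3,2) S=117.6485 payoff=0.0615 vs cont=7.5256 → 7.5256 [wait]  node(3,3) S=142.3630 payoff=0.0000 vs cont=1.2665 → 1.2665 [wait]  ⇒ S*(3)=80.3460
t_2: node(2,0) S=88.3832 payoff=29.3268 vs cont=28.7822 → 29.3268 [stop]  node(2,1) S=106.9500 payoff=10.7600 vs cont=13.9738 → 13.9738 [wait]  node(2,2) S=129.4171 payoff=0.0000 vs cont=4.3266 → 4.3266 [wait]  ⇒ S*(2)=88.3832
t_1: node(1,0) S=97.2244 payoff=20.4856 vs cont=21.4162 → 21.4162 [wait]  node(1,1) S=117.6485 payoff=0.0615 vs cont=9.0292 → 9.0292 [wait]  ⇒ S*(1)=-
t_0: node(0,0) S=106.9500 payoff=10.7600 vs cont=15.0469 → 15.0469 [wait]  ⇒ S*(0)=-

price = 15.0469
boundary = - - 88.3832 80.3460 88.3832 97.2244
tree:
15.0469
21.4162 9.0292
29.3268 13.9738 4.3266
37.3640 20.7729 7.5256 1.2665
44.6703 29.3268 12.6977 2.5843 0.0000
51.3122 37.3640 20.4856 5.2733 0.0000 0.0000
57.3502 44.6703 29.3268 10.7600 0.0000 0.0000 0.0000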